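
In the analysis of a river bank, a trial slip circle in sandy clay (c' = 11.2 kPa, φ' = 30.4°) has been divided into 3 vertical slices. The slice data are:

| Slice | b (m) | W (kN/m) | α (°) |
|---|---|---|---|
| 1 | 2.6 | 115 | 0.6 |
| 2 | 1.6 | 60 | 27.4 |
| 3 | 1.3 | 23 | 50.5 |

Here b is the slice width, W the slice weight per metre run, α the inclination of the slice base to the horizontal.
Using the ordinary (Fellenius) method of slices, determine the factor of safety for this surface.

FS = 3.85

Ordinary method of slices: FS = Σ[c'·Δl_i + (W_i cosα_i)·tanφ'] / Σ W_i sinα_i, with Δl_i = b_i / cosα_i.
Slice 1: Δl = 2.6/cos0.6° = 2.600 m; N'_1 = 115·cos0.6° = 115.0; c'Δl = 29.12; W sinα = 1.2
Slice 2: Δl = 1.6/cos27.4° = 1.802 m; N'_2 = 60·cos27.4° = 53.3; c'Δl = 20.18; W sinα = 27.6
Slice 3: Δl = 1.3/cos50.5° = 2.044 m; N'_3 = 23·cos50.5° = 14.6; c'Δl = 22.89; W sinα = 17.7
Σc'Δl = 72.2 kN/m; ΣN' = 182.9 kN/m; ΣW sinα = 46.6 kN/m
Resisting = 72.2 + 182.9·tan30.4° = 72.2 + 107.3 = 179.5 kN/m
FS = 179.5 / 46.6 = 3.855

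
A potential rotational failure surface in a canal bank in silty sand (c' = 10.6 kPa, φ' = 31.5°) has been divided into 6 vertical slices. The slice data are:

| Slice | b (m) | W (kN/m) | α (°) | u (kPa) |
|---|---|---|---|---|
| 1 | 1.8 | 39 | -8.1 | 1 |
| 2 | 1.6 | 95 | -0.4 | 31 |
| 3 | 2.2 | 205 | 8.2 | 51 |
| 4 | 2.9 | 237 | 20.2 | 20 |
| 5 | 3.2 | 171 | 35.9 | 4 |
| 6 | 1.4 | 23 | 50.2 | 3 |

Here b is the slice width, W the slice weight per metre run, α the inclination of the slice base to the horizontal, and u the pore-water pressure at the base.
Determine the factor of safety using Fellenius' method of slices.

FS = 1.98

Ordinary method of slices: FS = Σ[c'·Δl_i + (W_i cosα_i − u_i·Δl_i)·tanφ'] / Σ W_i sinα_i, with Δl_i = b_i / cosα_i.
Slice 1: Δl = 1.8/cos(-8.1°) = 1.818 m; N'_1 = 39·cos(-8.1°) − 1·1.818 = 36.8; c'Δl = 19.27; W sinα = -5.5
Slice 2: Δl = 1.6/cos(-0.4°) = 1.600 m; N'_2 = 95·cos(-0.4°) − 31·1.600 = 45.4; c'Δl = 16.96; W sinα = -0.7
Slice 3: Δl = 2.2/cos8.2° = 2.223 m; N'_3 = 205·cos8.2° − 51·2.223 = 89.5; c'Δl = 23.56; W sinα = 29.2
Slice 4: Δl = 2.9/cos20.2° = 3.090 m; N'_4 = 237·cos20.2° − 20·3.090 = 160.6; c'Δl = 32.75; W sinα = 81.8
Slice 5: Δl = 3.2/cos35.9° = 3.950 m; N'_5 = 171·cos35.9° − 4·3.950 = 122.7; c'Δl = 41.87; W sinα = 100.3
Slice 6: Δl = 1.4/cos50.2° = 2.187 m; N'_6 = 23·cos50.2° − 3·2.187 = 8.2; c'Δl = 23.18; W sinα = 17.7
Σc'Δl = 157.6 kN/m; ΣN' = 463.2 kN/m; ΣW sinα = 222.9 kN/m
Resisting = 157.6 + 463.2·tan31.5° = 157.6 + 283.9 = 441.5 kN/m
FS = 441.5 / 222.9 = 1.981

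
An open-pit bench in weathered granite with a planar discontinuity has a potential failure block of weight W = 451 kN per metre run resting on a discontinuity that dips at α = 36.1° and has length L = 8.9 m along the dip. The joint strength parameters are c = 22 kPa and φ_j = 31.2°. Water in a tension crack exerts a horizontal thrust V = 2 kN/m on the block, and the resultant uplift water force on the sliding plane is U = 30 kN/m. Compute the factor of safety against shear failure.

Resolving the block weight along and normal to the plane and applying the Mohr–Coulomb strength on the joint:
N' = W cosα − U − V sinα = 451·cos36.1° − 30 − 2·sin36.1° = 333.2 kN/m
Driving force T = W sinα + V cosα = 451·sin36.1° + 2·cos36.1° = 267.3 kN/m
Resisting force R = c·L + N'·tanφ_j = 22·8.9 + 333.2·tan31.2° = 195.8 + 201.8 = 397.6 kN/m
FS = R / T = 397.6 / 267.3 = 1.487

FS = 1.49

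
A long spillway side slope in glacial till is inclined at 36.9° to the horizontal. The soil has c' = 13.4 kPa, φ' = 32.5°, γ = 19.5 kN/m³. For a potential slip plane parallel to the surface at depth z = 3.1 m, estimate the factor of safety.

FS = 1.31

For an infinite slope with a slip plane parallel to the surface (no pore pressure): FS = [c' + γz cos²β tanφ'] / [γz sinβ cosβ].
γz = 19.5·3.1 = 60.45 kN/m²
Numerator = 13.4 + 60.45·cos²36.9°·tan32.5° = 13.4 + 60.45·0.6395·0.6371 = 38.028 kPa
Denominator = 60.45·sin36.9°·cos36.9° = 60.45·0.6004·0.7997 = 29.025 kPa
FS = 38.028 / 29.025 = 1.310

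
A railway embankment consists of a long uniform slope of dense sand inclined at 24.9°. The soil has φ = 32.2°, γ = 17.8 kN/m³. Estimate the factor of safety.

For a dry cohesionless infinite slope the factor of safety is FS = tanφ / tanβ.
FS = tan32.2° / tan24.9° = 0.6297 / 0.4642 = 1.357

FS = 1.36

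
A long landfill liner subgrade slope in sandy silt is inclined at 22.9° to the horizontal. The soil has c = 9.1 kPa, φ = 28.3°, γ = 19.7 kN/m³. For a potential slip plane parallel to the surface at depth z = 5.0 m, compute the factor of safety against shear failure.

For an infinite slope with a slip plane parallel to the surface (no pore pressure): FS = [c + γz cos²β tanφ] / [γz sinβ cosβ].
γz = 19.7·5.0 = 98.50 kN/m²
Numerator = 9.1 + 98.50·cos²22.9°·tan28.3° = 9.1 + 98.50·0.8486·0.5384 = 54.106 kPa
Denominator = 98.50·sin22.9°·cos22.9° = 98.50·0.3891·0.9212 = 35.308 kPa
FS = 54.106 / 35.308 = 1.532

FS = 1.53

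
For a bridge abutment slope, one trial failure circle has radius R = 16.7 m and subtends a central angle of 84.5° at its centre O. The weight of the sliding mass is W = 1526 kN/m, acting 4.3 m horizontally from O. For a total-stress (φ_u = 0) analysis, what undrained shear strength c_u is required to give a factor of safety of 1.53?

FS = c_u·L_a·R / (W·d), so c_u = FS·W·d / (L_a·R).
Arc length L_a = R·θ = 16.7·(84.5°·π/180) = 16.7·1.4748 = 24.63 m
c_u = 1.53·1526·4.3 / (24.63·16.7) = 10039.6 / 411.31 = 24.41 kPa

c_u = 24.4 kPa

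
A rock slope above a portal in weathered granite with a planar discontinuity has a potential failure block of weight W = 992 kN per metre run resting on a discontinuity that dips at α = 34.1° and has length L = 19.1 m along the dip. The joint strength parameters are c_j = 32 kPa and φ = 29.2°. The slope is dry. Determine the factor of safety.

Resolving the block weight along and normal to the plane and applying the Mohr–Coulomb strength on the joint:
N' = W cosα = 992·cos34.1° = 821.4 kN/m
Driving force T = W sinα = 992·sin34.1° = 556.2 kN/m
Resisting force R = c_j·L + N'·tanφ = 32·19.1 + 821.4·tan29.2° = 611.2 + 459.1 = 1070.3 kN/m
FS = R / T = 1070.3 / 556.2 = 1.924

FS = 1.92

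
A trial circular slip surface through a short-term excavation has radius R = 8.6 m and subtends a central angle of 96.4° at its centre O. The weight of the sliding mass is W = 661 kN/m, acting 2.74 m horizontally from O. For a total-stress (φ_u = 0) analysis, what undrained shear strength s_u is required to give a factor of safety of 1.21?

s_u = 17.6 kPa

FS = s_u·L_a·R / (W·d), so s_u = FS·W·d / (L_a·R).
Arc length L_a = R·θ = 8.6·(96.4°·π/180) = 8.6·1.6825 = 14.47 m
s_u = 1.21·661·2.74 / (14.47·8.6) = 2191.5 / 124.44 = 17.61 kPa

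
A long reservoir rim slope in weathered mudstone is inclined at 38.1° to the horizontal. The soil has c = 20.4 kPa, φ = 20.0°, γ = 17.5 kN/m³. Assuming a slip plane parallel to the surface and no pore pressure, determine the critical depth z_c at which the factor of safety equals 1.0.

z_c = 4.48 m

Setting FS = 1.00 in FS = [c + γz cos²β tanφ] / [γz sinβ cosβ] and solving for z:
z = c / [γ cosβ (FS·sinβ − cosβ·tanφ)]
  = 20.4 / [17.5·cos38.1°·(1.00·sin38.1° − cos38.1°·tan20.0°)]
  = 20.4 / [17.5·0.7869·(1.00·0.6170 − 0.7869·0.3640)]
  = 20.4 / 4.5530 = 4.481 m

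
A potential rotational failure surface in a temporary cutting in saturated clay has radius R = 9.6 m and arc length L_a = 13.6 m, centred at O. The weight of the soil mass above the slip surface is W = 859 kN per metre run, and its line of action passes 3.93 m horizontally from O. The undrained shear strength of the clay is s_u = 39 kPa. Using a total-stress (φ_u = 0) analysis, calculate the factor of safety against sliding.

FS = 1.51

Taking moments about the centre O, the resisting moment is provided by the undrained shear strength acting along the arc:
M_R = s_u·L_a·R = 39·13.60·9.6 = 5091.8 kN·m/m
M_D = W·d = 859·3.93 = 3375.9 kN·m/m
FS = M_R / M_D = 5091.8 / 3375.9 = 1.508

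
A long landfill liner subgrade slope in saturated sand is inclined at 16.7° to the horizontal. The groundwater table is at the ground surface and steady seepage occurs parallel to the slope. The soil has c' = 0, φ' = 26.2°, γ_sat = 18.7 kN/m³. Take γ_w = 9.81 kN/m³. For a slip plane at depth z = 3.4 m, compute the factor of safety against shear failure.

FS = 0.78

With seepage parallel to the slope and the water table at the surface, the effective normal stress on the slip plane uses the buoyant unit weight γ' = γ_sat − γ_w while the driving shear stress uses γ_sat:
FS = [c' + γ' z cos²β tanφ'] / [γ_sat z sinβ cosβ]
(For c' = 0 this reduces to FS = (γ'/γ_sat)·tanφ'/tanβ.)
γ' = 18.7 − 9.81 = 8.89 kN/m³
Numerator = 0.0 + 8.89·3.4·cos²16.7°·tan26.2° = 0.0 + 8.89·3.4·0.9174·0.4921 = 13.645 kPa
Denominator = 18.7·3.4·sin16.7°·cos16.7° = 18.7·3.4·0.2874·0.9578 = 17.500 kPa
FS = 13.645 / 17.500 = 0.780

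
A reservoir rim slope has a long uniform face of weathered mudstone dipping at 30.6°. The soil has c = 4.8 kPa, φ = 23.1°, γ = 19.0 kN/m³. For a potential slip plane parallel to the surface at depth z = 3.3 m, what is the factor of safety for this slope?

FS = 0.90

For an infinite slope with a slip plane parallel to the surface (no pore pressure): FS = [c + γz cos²β tanφ] / [γz sinβ cosβ].
γz = 19.0·3.3 = 62.70 kN/m²
Numerator = 4.8 + 62.70·cos²30.6°·tan23.1° = 4.8 + 62.70·0.7409·0.4265 = 24.614 kPa
Denominator = 62.70·sin30.6°·cos30.6° = 62.70·0.5090·0.8607 = 27.472 kPa
FS = 24.614 / 27.472 = 0.896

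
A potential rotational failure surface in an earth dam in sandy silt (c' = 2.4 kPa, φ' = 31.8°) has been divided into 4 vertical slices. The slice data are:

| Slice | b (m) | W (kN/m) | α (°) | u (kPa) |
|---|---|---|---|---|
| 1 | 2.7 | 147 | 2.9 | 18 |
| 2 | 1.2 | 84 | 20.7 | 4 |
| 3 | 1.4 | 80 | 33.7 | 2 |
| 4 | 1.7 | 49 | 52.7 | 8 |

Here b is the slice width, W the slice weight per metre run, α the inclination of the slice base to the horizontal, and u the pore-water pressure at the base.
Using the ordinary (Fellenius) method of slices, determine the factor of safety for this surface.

FS = 1.41

Ordinary method of slices: FS = Σ[c'·Δl_i + (W_i cosα_i − u_i·Δl_i)·tanφ'] / Σ W_i sinα_i, with Δl_i = b_i / cosα_i.
Slice 1: Δl = 2.7/cos2.9° = 2.703 m; N'_1 = 147·cos2.9° − 18·2.703 = 98.1; c'Δl = 6.49; W sinα = 7.4
Slice 2: Δl = 1.2/cos20.7° = 1.283 m; N'_2 = 84·cos20.7° − 4·1.283 = 73.4; c'Δl = 3.08; W sinα = 29.7
Slice 3: Δl = 1.4/cos33.7° = 1.683 m; N'_3 = 80·cos33.7° − 2·1.683 = 63.2; c'Δl = 4.04; W sinα = 44.4
Slice 4: Δl = 1.7/cos52.7° = 2.805 m; N'_4 = 49·cos52.7° − 8·2.805 = 7.3; c'Δl = 6.73; W sinα = 39.0
Σc'Δl = 20.3 kN/m; ΣN' = 242.0 kN/m; ΣW sinα = 120.5 kN/m
Resisting = 20.3 + 242.0·tan31.8° = 20.3 + 150.1 = 170.4 kN/m
FS = 170.4 / 120.5 = 1.414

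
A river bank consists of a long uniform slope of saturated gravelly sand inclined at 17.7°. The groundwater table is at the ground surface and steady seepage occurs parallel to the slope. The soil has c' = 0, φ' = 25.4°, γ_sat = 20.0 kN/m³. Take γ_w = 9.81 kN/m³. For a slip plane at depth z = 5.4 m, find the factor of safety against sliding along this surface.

FS = 0.76

With seepage parallel to the slope and the water table at the surface, the effective normal stress on the slip plane uses the buoyant unit weight γ' = γ_sat − γ_w while the driving shear stress uses γ_sat:
FS = [c' + γ' z cos²β tanφ'] / [γ_sat z sinβ cosβ]
(For c' = 0 this reduces to FS = (γ'/γ_sat)·tanφ'/tanβ.)
γ' = 20.0 − 9.81 = 10.19 kN/m³
Numerator = 0.0 + 10.19·5.4·cos²17.7°·tan25.4° = 0.0 + 10.19·5.4·0.9076·0.4748 = 23.713 kPa
Denominator = 20.0·5.4·sin17.7°·cos17.7° = 20.0·5.4·0.3040·0.9527 = 31.281 kPa
FS = 23.713 / 31.281 = 0.758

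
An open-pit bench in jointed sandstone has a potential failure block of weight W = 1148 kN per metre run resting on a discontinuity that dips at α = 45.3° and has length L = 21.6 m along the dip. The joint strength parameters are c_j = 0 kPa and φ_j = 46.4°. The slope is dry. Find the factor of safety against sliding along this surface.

FS = 1.04

Resolving the block weight along and normal to the plane and applying the Mohr–Coulomb strength on the joint:
N' = W cosα = 1148·cos45.3° = 807.5 kN/m
Driving force T = W sinα = 1148·sin45.3° = 816.0 kN/m
Resisting force R = c_j·L + N'·tanφ_j = 0·21.6 + 807.5·tan46.4° = 0.0 + 848.0 = 848.0 kN/m
FS = R / T = 848.0 / 816.0 = 1.039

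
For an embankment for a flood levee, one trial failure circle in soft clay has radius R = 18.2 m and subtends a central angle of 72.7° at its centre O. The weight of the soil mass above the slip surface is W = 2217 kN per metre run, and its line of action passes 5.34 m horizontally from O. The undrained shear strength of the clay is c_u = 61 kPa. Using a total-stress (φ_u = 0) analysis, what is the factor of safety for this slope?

FS = 2.17

Taking moments about the centre O, the resisting moment is provided by the undrained shear strength acting along the arc:
Arc length L_a = R·θ = 18.2·(72.7°·π/180) = 18.2·1.2689 = 23.09 m
M_R = c_u·L_a·R = 61·23.09·18.2 = 25638.0 kN·m/m
M_D = W·d = 2217·5.34 = 11838.8 kN·m/m
FS = M_R / M_D = 25638.0 / 11838.8 = 2.166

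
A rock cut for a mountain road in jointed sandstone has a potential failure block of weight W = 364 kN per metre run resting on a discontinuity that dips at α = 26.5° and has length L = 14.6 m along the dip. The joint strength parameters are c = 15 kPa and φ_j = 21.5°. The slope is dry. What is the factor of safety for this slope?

Resolving the block weight along and normal to the plane and applying the Mohr–Coulomb strength on the joint:
N' = W cosα = 364·cos26.5° = 325.8 kN/m
Driving force T = W sinα = 364·sin26.5° = 162.4 kN/m
Resisting force R = c·L + N'·tanφ_j = 15·14.6 + 325.8·tan21.5° = 219.0 + 128.3 = 347.3 kN/m
FS = R / T = 347.3 / 162.4 = 2.138

FS = 2.14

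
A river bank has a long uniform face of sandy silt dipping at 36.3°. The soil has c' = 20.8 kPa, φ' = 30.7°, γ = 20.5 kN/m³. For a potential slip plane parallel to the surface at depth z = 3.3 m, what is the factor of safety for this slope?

FS = 1.45

For an infinite slope with a slip plane parallel to the surface (no pore pressure): FS = [c' + γz cos²β tanφ'] / [γz sinβ cosβ].
γz = 20.5·3.3 = 67.65 kN/m²
Numerator = 20.8 + 67.65·cos²36.3°·tan30.7° = 20.8 + 67.65·0.6495·0.5938 = 46.890 kPa
Denominator = 67.65·sin36.3°·cos36.3° = 67.65·0.5920·0.8059 = 32.277 kPa
FS = 46.890 / 32.277 = 1.453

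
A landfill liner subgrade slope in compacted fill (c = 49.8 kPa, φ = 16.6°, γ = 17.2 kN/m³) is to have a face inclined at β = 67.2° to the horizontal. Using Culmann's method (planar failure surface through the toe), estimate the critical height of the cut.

Culmann's analysis gives the critical failure plane at α_cr = (β + φ)/2 = (67.2 + 16.6)/2 = 41.9°, and the critical height
H_c = (4c/γ) · sinβ cosφ / [1 − cos(β − φ)]
    = (4·49.8/17.2) · sin67.2°·cos16.6° / [1 − cos(50.6°)]
    = 11.581 · 0.9219·0.9583 / [1 − 0.6347]
    = 11.581 · 0.8834 / 0.3653
    = 28.01 m

H_c = 28.01 m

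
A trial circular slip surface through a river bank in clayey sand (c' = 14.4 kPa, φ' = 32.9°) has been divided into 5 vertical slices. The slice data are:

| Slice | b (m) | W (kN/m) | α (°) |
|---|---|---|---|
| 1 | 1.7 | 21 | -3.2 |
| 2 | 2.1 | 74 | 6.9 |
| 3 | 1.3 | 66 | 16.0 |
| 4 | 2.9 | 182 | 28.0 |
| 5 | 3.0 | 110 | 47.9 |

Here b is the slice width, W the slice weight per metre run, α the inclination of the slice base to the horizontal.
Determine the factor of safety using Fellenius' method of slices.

FS = 2.28

Ordinary method of slices: FS = Σ[c'·Δl_i + (W_i cosα_i)·tanφ'] / Σ W_i sinα_i, with Δl_i = b_i / cosα_i.
Slice 1: Δl = 1.7/cos(-3.2°) = 1.703 m; N'_1 = 21·cos(-3.2°) = 21.0; c'Δl = 24.52; W sinα = -1.2
Slice 2: Δl = 2.1/cos6.9° = 2.115 m; N'_2 = 74·cos6.9° = 73.5; c'Δl = 30.46; W sinα = 8.9
Slice 3: Δl = 1.3/cos16.0° = 1.352 m; N'_3 = 66·cos16.0° = 63.4; c'Δl = 19.47; W sinα = 18.2
Slice 4: Δl = 2.9/cos28.0° = 3.284 m; N'_4 = 182·cos28.0° = 160.7; c'Δl = 47.30; W sinα = 85.4
Slice 5: Δl = 3.0/cos47.9° = 4.475 m; N'_5 = 110·cos47.9° = 73.7; c'Δl = 64.44; W sinα = 81.6
Σc'Δl = 186.2 kN/m; ΣN' = 392.3 kN/m; ΣW sinα = 193.0 kN/m
Resisting = 186.2 + 392.3·tan32.9° = 186.2 + 253.8 = 440.0 kN/m
FS = 440.0 / 193.0 = 2.280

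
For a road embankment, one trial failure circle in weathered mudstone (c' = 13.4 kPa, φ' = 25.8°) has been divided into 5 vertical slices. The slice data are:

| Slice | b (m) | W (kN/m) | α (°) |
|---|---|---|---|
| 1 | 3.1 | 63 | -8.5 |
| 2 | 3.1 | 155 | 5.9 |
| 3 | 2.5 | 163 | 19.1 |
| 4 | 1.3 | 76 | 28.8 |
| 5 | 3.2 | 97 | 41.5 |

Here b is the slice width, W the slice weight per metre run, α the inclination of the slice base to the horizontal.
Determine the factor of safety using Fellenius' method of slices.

FS = 2.75

Ordinary method of slices: FS = Σ[c'·Δl_i + (W_i cosα_i)·tanφ'] / Σ W_i sinα_i, with Δl_i = b_i / cosα_i.
Slice 1: Δl = 3.1/cos(-8.5°) = 3.134 m; N'_1 = 63·cos(-8.5°) = 62.3; c'Δl = 42.00; W sinα = -9.3
Slice 2: Δl = 3.1/cos5.9° = 3.117 m; N'_2 = 155·cos5.9° = 154.2; c'Δl = 41.76; W sinα = 15.9
Slice 3: Δl = 2.5/cos19.1° = 2.646 m; N'_3 = 163·cos19.1° = 154.0; c'Δl = 35.45; W sinα = 53.3
Slice 4: Δl = 1.3/cos28.8° = 1.483 m; N'_4 = 76·cos28.8° = 66.6; c'Δl = 19.88; W sinα = 36.6
Slice 5: Δl = 3.2/cos41.5° = 4.273 m; N'_5 = 97·cos41.5° = 72.6; c'Δl = 57.25; W sinα = 64.3
Σc'Δl = 196.3 kN/m; ΣN' = 509.8 kN/m; ΣW sinα = 160.8 kN/m
Resisting = 196.3 + 509.8·tan25.8° = 196.3 + 246.4 = 442.8 kN/m
FS = 442.8 / 160.8 = 2.753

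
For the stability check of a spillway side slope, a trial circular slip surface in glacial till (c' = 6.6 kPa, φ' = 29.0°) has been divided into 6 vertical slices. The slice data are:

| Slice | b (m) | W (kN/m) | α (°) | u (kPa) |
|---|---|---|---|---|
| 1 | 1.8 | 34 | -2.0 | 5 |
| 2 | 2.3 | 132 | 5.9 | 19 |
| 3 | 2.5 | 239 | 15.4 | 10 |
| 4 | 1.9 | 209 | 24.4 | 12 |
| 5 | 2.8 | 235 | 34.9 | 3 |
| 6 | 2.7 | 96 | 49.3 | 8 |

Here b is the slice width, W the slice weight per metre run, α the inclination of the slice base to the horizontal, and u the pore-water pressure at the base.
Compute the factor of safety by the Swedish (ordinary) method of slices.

Ordinary method of slices: FS = Σ[c'·Δl_i + (W_i cosα_i − u_i·Δl_i)·tanφ'] / Σ W_i sinα_i, with Δl_i = b_i / cosα_i.
Slice 1: Δl = 1.8/cos(-2.0°) = 1.801 m; N'_1 = 34·cos(-2.0°) − 5·1.801 = 25.0; c'Δl = 11.89; W sinα = -1.2
Slice 2: Δl = 2.3/cos5.9° = 2.312 m; N'_2 = 132·cos5.9° − 19·2.312 = 87.4; c'Δl = 15.26; W sinα = 13.6
Slice 3: Δl = 2.5/cos15.4° = 2.593 m; N'_3 = 239·cos15.4° − 10·2.593 = 204.5; c'Δl = 17.11; W sinα = 63.5
Slice 4: Δl = 1.9/cos24.4° = 2.086 m; N'_4 = 209·cos24.4° − 12·2.086 = 165.3; c'Δl = 13.77; W sinα = 86.3
Slice 5: Δl = 2.8/cos34.9° = 3.414 m; N'_5 = 235·cos34.9° − 3·3.414 = 182.5; c'Δl = 22.53; W sinα = 134.5
Slice 6: Δl = 2.7/cos49.3° = 4.140 m; N'_6 = 96·cos49.3° − 8·4.140 = 29.5; c'Δl = 27.33; W sinα = 72.8
Σc'Δl = 107.9 kN/m; ΣN' = 694.1 kN/m; ΣW sinα = 369.4 kN/m
Resisting = 107.9 + 694.1·tan29.0° = 107.9 + 384.7 = 492.6 kN/m
FS = 492.6 / 369.4 = 1.334

FS = 1.33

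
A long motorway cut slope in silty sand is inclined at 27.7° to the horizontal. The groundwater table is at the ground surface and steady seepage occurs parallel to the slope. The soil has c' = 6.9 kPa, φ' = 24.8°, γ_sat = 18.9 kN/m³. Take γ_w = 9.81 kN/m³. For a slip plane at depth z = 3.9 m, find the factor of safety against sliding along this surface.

With seepage parallel to the slope and the water table at the surface, the effective normal stress on the slip plane uses the buoyant unit weight γ' = γ_sat − γ_w while the driving shear stress uses γ_sat:
FS = [c' + γ' z cos²β tanφ'] / [γ_sat z sinβ cosβ]
γ' = 18.9 − 9.81 = 9.09 kN/m³
Numerator = 6.9 + 9.09·3.9·cos²27.7°·tan24.8° = 6.9 + 9.09·3.9·0.7839·0.4621 = 19.741 kPa
Denominator = 18.9·3.9·sin27.7°·cos27.7° = 18.9·3.9·0.4648·0.8854 = 30.337 kPa
FS = 19.741 / 30.337 = 0.651

FS = 0.65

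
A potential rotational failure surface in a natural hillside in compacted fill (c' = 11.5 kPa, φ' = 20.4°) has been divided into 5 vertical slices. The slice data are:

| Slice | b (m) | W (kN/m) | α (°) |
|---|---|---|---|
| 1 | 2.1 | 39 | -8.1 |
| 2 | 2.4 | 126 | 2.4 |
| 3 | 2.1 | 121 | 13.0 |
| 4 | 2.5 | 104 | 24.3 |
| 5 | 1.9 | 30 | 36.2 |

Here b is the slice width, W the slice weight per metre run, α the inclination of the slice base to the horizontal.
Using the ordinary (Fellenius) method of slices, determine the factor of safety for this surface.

FS = 3.25

Ordinary method of slices: FS = Σ[c'·Δl_i + (W_i cosα_i)·tanφ'] / Σ W_i sinα_i, with Δl_i = b_i / cosα_i.
Slice 1: Δl = 2.1/cos(-8.1°) = 2.121 m; N'_1 = 39·cos(-8.1°) = 38.6; c'Δl = 24.39; W sinα = -5.5
Slice 2: Δl = 2.4/cos2.4° = 2.402 m; N'_2 = 126·cos2.4° = 125.9; c'Δl = 27.62; W sinα = 5.3
Slice 3: Δl = 2.1/cos13.0° = 2.155 m; N'_3 = 121·cos13.0° = 117.9; c'Δl = 24.79; W sinα = 27.2
Slice 4: Δl = 2.5/cos24.3° = 2.743 m; N'_4 = 104·cos24.3° = 94.8; c'Δl = 31.54; W sinα = 42.8
Slice 5: Δl = 1.9/cos36.2° = 2.355 m; N'_5 = 30·cos36.2° = 24.2; c'Δl = 27.08; W sinα = 17.7
Σc'Δl = 135.4 kN/m; ΣN' = 401.4 kN/m; ΣW sinα = 87.5 kN/m
Resisting = 135.4 + 401.4·tan20.4° = 135.4 + 149.3 = 284.7 kN/m
FS = 284.7 / 87.5 = 3.253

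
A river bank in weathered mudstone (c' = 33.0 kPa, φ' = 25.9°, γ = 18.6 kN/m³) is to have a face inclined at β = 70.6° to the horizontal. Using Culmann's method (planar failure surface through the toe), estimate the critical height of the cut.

H_c = 20.82 m

Culmann's analysis gives the critical failure plane at α_cr = (β + φ')/2 = (70.6 + 25.9)/2 = 48.2°, and the critical height
H_c = (4c'/γ) · sinβ cosφ' / [1 − cos(β − φ')]
    = (4·33.0/18.6) · sin70.6°·cos25.9° / [1 − cos(44.7°)]
    = 7.097 · 0.9432·0.8996 / [1 − 0.7108]
    = 7.097 · 0.8485 / 0.2892
    = 20.82 m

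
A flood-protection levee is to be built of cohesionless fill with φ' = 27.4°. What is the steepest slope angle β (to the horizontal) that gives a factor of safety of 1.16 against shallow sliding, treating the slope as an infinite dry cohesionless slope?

For an infinite dry cohesionless slope FS = tanφ'/tanβ, so tanβ = tanφ' / FS.
tanβ = tan27.4° / 1.16 = 0.5184 / 1.16 = 0.4469
β = arctan(0.4469) = 24.08°

β = 24.1°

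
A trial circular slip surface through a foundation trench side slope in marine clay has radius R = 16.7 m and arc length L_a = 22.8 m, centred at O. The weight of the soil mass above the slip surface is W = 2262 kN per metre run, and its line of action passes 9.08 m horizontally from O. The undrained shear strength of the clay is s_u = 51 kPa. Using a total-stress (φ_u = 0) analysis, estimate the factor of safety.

Taking moments about the centre O, the resisting moment is provided by the undrained shear strength acting along the arc:
M_R = s_u·L_a·R = 51·22.80·16.7 = 19418.8 kN·m/m
M_D = W·d = 2262·9.08 = 20539.0 kN·m/m
FS = M_R / M_D = 19418.8 / 20539.0 = 0.945

FS = 0.95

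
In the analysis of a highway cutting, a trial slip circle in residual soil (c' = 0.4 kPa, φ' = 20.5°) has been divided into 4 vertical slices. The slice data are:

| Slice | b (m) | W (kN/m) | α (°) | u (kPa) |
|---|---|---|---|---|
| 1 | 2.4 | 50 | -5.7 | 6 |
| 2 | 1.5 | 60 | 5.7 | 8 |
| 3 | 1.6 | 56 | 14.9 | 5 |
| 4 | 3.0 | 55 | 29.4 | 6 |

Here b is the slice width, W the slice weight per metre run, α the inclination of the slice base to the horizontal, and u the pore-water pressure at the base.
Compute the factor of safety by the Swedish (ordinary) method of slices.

FS = 1.46

Ordinary method of slices: FS = Σ[c'·Δl_i + (W_i cosα_i − u_i·Δl_i)·tanφ'] / Σ W_i sinα_i, with Δl_i = b_i / cosα_i.
Slice 1: Δl = 2.4/cos(-5.7°) = 2.412 m; N'_1 = 50·cos(-5.7°) − 6·2.412 = 35.3; c'Δl = 0.96; W sinα = -5.0
Slice 2: Δl = 1.5/cos5.7° = 1.507 m; N'_2 = 60·cos5.7° − 8·1.507 = 47.6; c'Δl = 0.60; W sinα = 6.0
Slice 3: Δl = 1.6/cos14.9° = 1.656 m; N'_3 = 56·cos14.9° − 5·1.656 = 45.8; c'Δl = 0.66; W sinα = 14.4
Slice 4: Δl = 3.0/cos29.4° = 3.443 m; N'_4 = 55·cos29.4° − 6·3.443 = 27.3; c'Δl = 1.38; W sinα = 27.0
Σc'Δl = 3.6 kN/m; ΣN' = 156.0 kN/m; ΣW sinα = 42.4 kN/m
Resisting = 3.6 + 156.0·tan20.5° = 3.6 + 58.3 = 61.9 kN/m
FS = 61.9 / 42.4 = 1.461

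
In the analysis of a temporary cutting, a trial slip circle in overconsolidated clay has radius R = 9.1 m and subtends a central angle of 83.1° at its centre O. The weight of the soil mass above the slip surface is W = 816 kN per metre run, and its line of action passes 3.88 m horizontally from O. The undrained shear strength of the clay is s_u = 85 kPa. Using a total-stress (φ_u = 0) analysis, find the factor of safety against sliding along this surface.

Taking moments about the centre O, the resisting moment is provided by the undrained shear strength acting along the arc:
Arc length L_a = R·θ = 9.1·(83.1°·π/180) = 9.1·1.4504 = 13.20 m
M_R = s_u·L_a·R = 85·13.20·9.1 = 10208.9 kN·m/m
M_D = W·d = 816·3.88 = 3166.1 kN·m/m
FS = M_R / M_D = 10208.9 / 3166.1 = 3.224

FS = 3.22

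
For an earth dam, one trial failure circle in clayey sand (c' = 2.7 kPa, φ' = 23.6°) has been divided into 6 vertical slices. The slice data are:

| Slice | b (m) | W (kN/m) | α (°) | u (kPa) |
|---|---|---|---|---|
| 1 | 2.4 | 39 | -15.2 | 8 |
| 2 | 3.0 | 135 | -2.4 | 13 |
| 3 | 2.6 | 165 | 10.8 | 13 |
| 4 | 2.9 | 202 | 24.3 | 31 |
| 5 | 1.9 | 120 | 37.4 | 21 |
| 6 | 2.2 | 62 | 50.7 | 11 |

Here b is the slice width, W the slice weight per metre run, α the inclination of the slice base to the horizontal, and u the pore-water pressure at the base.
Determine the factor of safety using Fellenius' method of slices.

FS = 0.96

Ordinary method of slices: FS = Σ[c'·Δl_i + (W_i cosα_i − u_i·Δl_i)·tanφ'] / Σ W_i sinα_i, with Δl_i = b_i / cosα_i.
Slice 1: Δl = 2.4/cos(-15.2°) = 2.487 m; N'_1 = 39·cos(-15.2°) − 8·2.487 = 17.7; c'Δl = 6.71; W sinα = -10.2
Slice 2: Δl = 3.0/cos(-2.4°) = 3.003 m; N'_2 = 135·cos(-2.4°) − 13·3.003 = 95.8; c'Δl = 8.11; W sinα = -5.7
Slice 3: Δl = 2.6/cos10.8° = 2.647 m; N'_3 = 165·cos10.8° − 13·2.647 = 127.7; c'Δl = 7.15; W sinα = 30.9
Slice 4: Δl = 2.9/cos24.3° = 3.182 m; N'_4 = 202·cos24.3° − 31·3.182 = 85.5; c'Δl = 8.59; W sinα = 83.1
Slice 5: Δl = 1.9/cos37.4° = 2.392 m; N'_5 = 120·cos37.4° − 21·2.392 = 45.1; c'Δl = 6.46; W sinα = 72.9
Slice 6: Δl = 2.2/cos50.7° = 3.473 m; N'_6 = 62·cos50.7° − 11·3.473 = 1.1; c'Δl = 9.38; W sinα = 48.0
Σc'Δl = 46.4 kN/m; ΣN' = 372.9 kN/m; ΣW sinα = 219.0 kN/m
Resisting = 46.4 + 372.9·tan23.6° = 46.4 + 162.9 = 209.3 kN/m
FS = 209.3 / 219.0 = 0.956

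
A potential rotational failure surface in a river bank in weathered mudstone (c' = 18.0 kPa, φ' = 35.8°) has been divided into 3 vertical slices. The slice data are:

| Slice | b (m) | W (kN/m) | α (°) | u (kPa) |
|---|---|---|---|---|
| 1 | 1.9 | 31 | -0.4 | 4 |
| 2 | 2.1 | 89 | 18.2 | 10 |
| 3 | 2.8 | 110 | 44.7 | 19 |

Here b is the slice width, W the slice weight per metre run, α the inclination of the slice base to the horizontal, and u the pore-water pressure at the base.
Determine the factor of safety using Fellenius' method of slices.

Ordinary method of slices: FS = Σ[c'·Δl_i + (W_i cosα_i − u_i·Δl_i)·tanφ'] / Σ W_i sinα_i, with Δl_i = b_i / cosα_i.
Slice 1: Δl = 1.9/cos(-0.4°) = 1.900 m; N'_1 = 31·cos(-0.4°) − 4·1.900 = 23.4; c'Δl = 34.20; W sinα = -0.2
Slice 2: Δl = 2.1/cos18.2° = 2.211 m; N'_2 = 89·cos18.2° − 10·2.211 = 62.4; c'Δl = 39.79; W sinα = 27.8
Slice 3: Δl = 2.8/cos44.7° = 3.939 m; N'_3 = 110·cos44.7° − 19·3.939 = 3.3; c'Δl = 70.91; W sinα = 77.4
Σc'Δl = 144.9 kN/m; ΣN' = 89.2 kN/m; ΣW sinα = 105.0 kN/m
Resisting = 144.9 + 89.2·tan35.8° = 144.9 + 64.3 = 209.2 kN/m
FS = 209.2 / 105.0 = 1.993

FS = 1.99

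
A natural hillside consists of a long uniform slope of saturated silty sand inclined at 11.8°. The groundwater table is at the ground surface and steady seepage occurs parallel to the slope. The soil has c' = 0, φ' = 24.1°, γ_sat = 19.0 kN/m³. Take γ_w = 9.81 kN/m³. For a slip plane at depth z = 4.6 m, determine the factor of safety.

FS = 1.04

With seepage parallel to the slope and the water table at the surface, the effective normal stress on the slip plane uses the buoyant unit weight γ' = γ_sat − γ_w while the driving shear stress uses γ_sat:
FS = [c' + γ' z cos²β tanφ'] / [γ_sat z sinβ cosβ]
(For c' = 0 this reduces to FS = (γ'/γ_sat)·tanφ'/tanβ.)
γ' = 19.0 − 9.81 = 9.19 kN/m³
Numerator = 0.0 + 9.19·4.6·cos²11.8°·tan24.1° = 0.0 + 9.19·4.6·0.9582·0.4473 = 18.119 kPa
Denominator = 19.0·4.6·sin11.8°·cos11.8° = 19.0·4.6·0.2045·0.9789 = 17.495 kPa
FS = 18.119 / 17.495 = 1.036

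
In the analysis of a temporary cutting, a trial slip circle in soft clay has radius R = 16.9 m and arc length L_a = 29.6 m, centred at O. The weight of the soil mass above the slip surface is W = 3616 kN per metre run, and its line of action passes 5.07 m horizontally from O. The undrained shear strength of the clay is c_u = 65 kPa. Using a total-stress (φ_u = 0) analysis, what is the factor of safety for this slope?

Taking moments about the centre O, the resisting moment is provided by the undrained shear strength acting along the arc:
M_R = c_u·L_a·R = 65·29.60·16.9 = 32515.6 kN·m/m
M_D = W·d = 3616·5.07 = 18333.1 kN·m/m
FS = M_R / M_D = 32515.6 / 18333.1 = 1.774

FS = 1.77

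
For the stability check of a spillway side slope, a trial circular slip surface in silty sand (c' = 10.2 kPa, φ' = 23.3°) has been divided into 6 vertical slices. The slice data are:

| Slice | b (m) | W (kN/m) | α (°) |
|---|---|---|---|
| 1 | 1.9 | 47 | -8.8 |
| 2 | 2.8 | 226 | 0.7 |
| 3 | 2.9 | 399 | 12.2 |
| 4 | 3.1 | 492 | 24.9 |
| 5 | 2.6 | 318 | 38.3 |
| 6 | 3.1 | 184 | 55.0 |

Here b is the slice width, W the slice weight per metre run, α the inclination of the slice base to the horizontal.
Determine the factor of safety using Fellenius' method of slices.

FS = 1.31

Ordinary method of slices: FS = Σ[c'·Δl_i + (W_i cosα_i)·tanφ'] / Σ W_i sinα_i, with Δl_i = b_i / cosα_i.
Slice 1: Δl = 1.9/cos(-8.8°) = 1.923 m; N'_1 = 47·cos(-8.8°) = 46.4; c'Δl = 19.61; W sinα = -7.2
Slice 2: Δl = 2.8/cos0.7° = 2.800 m; N'_2 = 226·cos0.7° = 226.0; c'Δl = 28.56; W sinα = 2.8
Slice 3: Δl = 2.9/cos12.2° = 2.967 m; N'_3 = 399·cos12.2° = 390.0; c'Δl = 30.26; W sinα = 84.3
Slice 4: Δl = 3.1/cos24.9° = 3.418 m; N'_4 = 492·cos24.9° = 446.3; c'Δl = 34.86; W sinα = 207.1
Slice 5: Δl = 2.6/cos38.3° = 3.313 m; N'_5 = 318·cos38.3° = 249.6; c'Δl = 33.79; W sinα = 197.1
Slice 6: Δl = 3.1/cos55.0° = 5.405 m; N'_6 = 184·cos55.0° = 105.5; c'Δl = 55.13; W sinα = 150.7
Σc'Δl = 202.2 kN/m; ΣN' = 1463.8 kN/m; ΣW sinα = 634.9 kN/m
Resisting = 202.2 + 1463.8·tan23.3° = 202.2 + 630.4 = 832.6 kN/m
FS = 832.6 / 634.9 = 1.312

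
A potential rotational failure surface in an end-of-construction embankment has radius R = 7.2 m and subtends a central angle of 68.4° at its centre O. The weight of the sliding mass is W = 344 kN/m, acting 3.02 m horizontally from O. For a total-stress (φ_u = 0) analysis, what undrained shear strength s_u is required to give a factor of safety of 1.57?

s_u = 26.4 kPa

FS = s_u·L_a·R / (W·d), so s_u = FS·W·d / (L_a·R).
Arc length L_a = R·θ = 7.2·(68.4°·π/180) = 7.2·1.1938 = 8.60 m
s_u = 1.57·344·3.02 / (8.60·7.2) = 1631.0 / 61.89 = 26.36 kPa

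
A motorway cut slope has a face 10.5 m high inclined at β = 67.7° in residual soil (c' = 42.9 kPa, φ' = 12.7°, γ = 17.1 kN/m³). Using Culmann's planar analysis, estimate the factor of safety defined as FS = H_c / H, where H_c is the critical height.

H_c = (4c'/γ) · sinβ cosφ' / [1 − cos(β − φ')]
    = (4·42.9/17.1) · sin67.7°·cos12.7° / [1 − cos55.0°]
    = 10.035 · 0.9026 / 0.4264 = 21.24 m
FS = H_c / H = 21.24 / 10.5 = 2.023

FS = 2.02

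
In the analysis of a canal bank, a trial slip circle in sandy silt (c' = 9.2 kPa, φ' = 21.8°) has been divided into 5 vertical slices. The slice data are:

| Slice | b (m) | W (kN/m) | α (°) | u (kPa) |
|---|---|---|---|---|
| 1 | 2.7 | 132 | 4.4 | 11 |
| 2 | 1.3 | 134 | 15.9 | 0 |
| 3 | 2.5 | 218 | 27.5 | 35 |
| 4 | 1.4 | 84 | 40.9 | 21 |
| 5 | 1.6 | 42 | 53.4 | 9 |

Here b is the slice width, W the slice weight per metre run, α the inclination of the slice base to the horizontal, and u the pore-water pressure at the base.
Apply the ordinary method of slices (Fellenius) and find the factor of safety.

Ordinary method of slices: FS = Σ[c'·Δl_i + (W_i cosα_i − u_i·Δl_i)·tanφ'] / Σ W_i sinα_i, with Δl_i = b_i / cosα_i.
Slice 1: Δl = 2.7/cos4.4° = 2.708 m; N'_1 = 132·cos4.4° − 11·2.708 = 101.8; c'Δl = 24.91; W sinα = 10.1
Slice 2: Δl = 1.3/cos15.9° = 1.352 m; N'_2 = 134·cos15.9° − 0·1.352 = 128.9; c'Δl = 12.44; W sinα = 36.7
Slice 3: Δl = 2.5/cos27.5° = 2.818 m; N'_3 = 218·cos27.5° − 35·2.818 = 94.7; c'Δl = 25.93; W sinα = 100.7
Slice 4: Δl = 1.4/cos40.9° = 1.852 m; N'_4 = 84·cos40.9° − 21·1.852 = 24.6; c'Δl = 17.04; W sinα = 55.0
Slice 5: Δl = 1.6/cos53.4° = 2.684 m; N'_5 = 42·cos53.4° − 9·2.684 = 0.9; c'Δl = 24.69; W sinα = 33.7
Σc'Δl = 105.0 kN/m; ΣN' = 350.9 kN/m; ΣW sinα = 236.2 kN/m
Resisting = 105.0 + 350.9·tan21.8° = 105.0 + 140.4 = 245.4 kN/m
FS = 245.4 / 236.2 = 1.039

FS = 1.04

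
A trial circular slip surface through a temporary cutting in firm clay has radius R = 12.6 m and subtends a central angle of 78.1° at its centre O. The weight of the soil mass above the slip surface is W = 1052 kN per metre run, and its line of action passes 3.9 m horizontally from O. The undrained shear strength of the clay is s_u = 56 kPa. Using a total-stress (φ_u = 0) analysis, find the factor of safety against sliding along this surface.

FS = 2.95

Taking moments about the centre O, the resisting moment is provided by the undrained shear strength acting along the arc:
Arc length L_a = R·θ = 12.6·(78.1°·π/180) = 12.6·1.3631 = 17.18 m
M_R = s_u·L_a·R = 56·17.18·12.6 = 12118.7 kN·m/m
M_D = W·d = 1052·3.9 = 4102.8 kN·m/m
FS = M_R / M_D = 12118.7 / 4102.8 = 2.954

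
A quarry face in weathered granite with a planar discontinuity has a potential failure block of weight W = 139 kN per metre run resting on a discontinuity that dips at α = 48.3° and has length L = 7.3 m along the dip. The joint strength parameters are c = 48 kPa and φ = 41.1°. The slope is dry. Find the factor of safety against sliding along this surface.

Resolving the block weight along and normal to the plane and applying the Mohr–Coulomb strength on the joint:
N' = W cosα = 139·cos48.3° = 92.5 kN/m
Driving force T = W sinα = 139·sin48.3° = 103.8 kN/m
Resisting force R = c·L + N'·tanφ = 48·7.3 + 92.5·tan41.1° = 350.4 + 80.7 = 431.1 kN/m
FS = R / T = 431.1 / 103.8 = 4.154

FS = 4.15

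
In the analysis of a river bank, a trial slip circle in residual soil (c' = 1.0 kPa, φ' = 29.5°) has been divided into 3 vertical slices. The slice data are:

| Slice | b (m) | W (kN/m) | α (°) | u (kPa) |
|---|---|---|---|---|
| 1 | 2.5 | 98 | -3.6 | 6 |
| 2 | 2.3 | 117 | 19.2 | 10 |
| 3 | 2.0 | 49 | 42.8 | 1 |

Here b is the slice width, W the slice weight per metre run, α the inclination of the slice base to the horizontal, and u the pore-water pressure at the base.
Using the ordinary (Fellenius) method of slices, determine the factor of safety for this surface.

FS = 1.86

Ordinary method of slices: FS = Σ[c'·Δl_i + (W_i cosα_i − u_i·Δl_i)·tanφ'] / Σ W_i sinα_i, with Δl_i = b_i / cosα_i.
Slice 1: Δl = 2.5/cos(-3.6°) = 2.505 m; N'_1 = 98·cos(-3.6°) − 6·2.505 = 82.8; c'Δl = 2.50; W sinα = -6.2
Slice 2: Δl = 2.3/cos19.2° = 2.435 m; N'_2 = 117·cos19.2° − 10·2.435 = 86.1; c'Δl = 2.44; W sinα = 38.5
Slice 3: Δl = 2.0/cos42.8° = 2.726 m; N'_3 = 49·cos42.8° − 1·2.726 = 33.2; c'Δl = 2.73; W sinα = 33.3
Σc'Δl = 7.7 kN/m; ΣN' = 202.1 kN/m; ΣW sinα = 65.6 kN/m
Resisting = 7.7 + 202.1·tan29.5° = 7.7 + 114.4 = 122.0 kN/m
FS = 122.0 / 65.6 = 1.860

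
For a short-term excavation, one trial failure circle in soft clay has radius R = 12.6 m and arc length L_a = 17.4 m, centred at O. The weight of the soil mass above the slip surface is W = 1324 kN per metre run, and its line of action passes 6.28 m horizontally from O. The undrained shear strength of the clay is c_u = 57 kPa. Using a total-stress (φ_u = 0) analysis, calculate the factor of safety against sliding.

FS = 1.50

Taking moments about the centre O, the resisting moment is provided by the undrained shear strength acting along the arc:
M_R = c_u·L_a·R = 57·17.40·12.6 = 12496.7 kN·m/m
M_D = W·d = 1324·6.28 = 8314.7 kN·m/m
FS = M_R / M_D = 12496.7 / 8314.7 = 1.503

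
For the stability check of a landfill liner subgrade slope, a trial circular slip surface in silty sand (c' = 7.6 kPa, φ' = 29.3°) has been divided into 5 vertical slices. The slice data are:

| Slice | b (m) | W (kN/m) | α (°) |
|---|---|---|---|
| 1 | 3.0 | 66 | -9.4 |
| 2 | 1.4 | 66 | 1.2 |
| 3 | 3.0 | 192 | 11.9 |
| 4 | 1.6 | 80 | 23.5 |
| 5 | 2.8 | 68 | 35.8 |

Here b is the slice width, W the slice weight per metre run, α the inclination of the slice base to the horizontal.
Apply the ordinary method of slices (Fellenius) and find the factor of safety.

FS = 3.41

Ordinary method of slices: FS = Σ[c'·Δl_i + (W_i cosα_i)·tanφ'] / Σ W_i sinα_i, with Δl_i = b_i / cosα_i.
Slice 1: Δl = 3.0/cos(-9.4°) = 3.041 m; N'_1 = 66·cos(-9.4°) = 65.1; c'Δl = 23.11; W sinα = -10.8
Slice 2: Δl = 1.4/cos1.2° = 1.400 m; N'_2 = 66·cos1.2° = 66.0; c'Δl = 10.64; W sinα = 1.4
Slice 3: Δl = 3.0/cos11.9° = 3.066 m; N'_3 = 192·cos11.9° = 187.9; c'Δl = 23.30; W sinα = 39.6
Slice 4: Δl = 1.6/cos23.5° = 1.745 m; N'_4 = 80·cos23.5° = 73.4; c'Δl = 13.26; W sinα = 31.9
Slice 5: Δl = 2.8/cos35.8° = 3.452 m; N'_5 = 68·cos35.8° = 55.2; c'Δl = 26.24; W sinα = 39.8
Σc'Δl = 96.6 kN/m; ΣN' = 447.5 kN/m; ΣW sinα = 101.9 kN/m
Resisting = 96.6 + 447.5·tan29.3° = 96.6 + 251.1 = 347.7 kN/m
FS = 347.7 / 101.9 = 3.413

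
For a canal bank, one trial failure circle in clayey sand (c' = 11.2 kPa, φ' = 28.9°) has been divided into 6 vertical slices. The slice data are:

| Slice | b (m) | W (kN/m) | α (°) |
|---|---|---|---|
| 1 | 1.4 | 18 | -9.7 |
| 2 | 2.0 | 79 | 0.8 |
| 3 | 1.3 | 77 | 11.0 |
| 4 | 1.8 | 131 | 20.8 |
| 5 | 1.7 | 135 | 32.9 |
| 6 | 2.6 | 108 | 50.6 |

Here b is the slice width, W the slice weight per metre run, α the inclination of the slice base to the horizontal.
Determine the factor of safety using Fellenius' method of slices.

Ordinary method of slices: FS = Σ[c'·Δl_i + (W_i cosα_i)·tanφ'] / Σ W_i sinα_i, with Δl_i = b_i / cosα_i.
Slice 1: Δl = 1.4/cos(-9.7°) = 1.420 m; N'_1 = 18·cos(-9.7°) = 17.7; c'Δl = 15.91; W sinα = -3.0
Slice 2: Δl = 2.0/cos0.8° = 2.000 m; N'_2 = 79·cos0.8° = 79.0; c'Δl = 22.40; W sinα = 1.1
Slice 3: Δl = 1.3/cos11.0° = 1.324 m; N'_3 = 77·cos11.0° = 75.6; c'Δl = 14.83; W sinα = 14.7
Slice 4: Δl = 1.8/cos20.8° = 1.925 m; N'_4 = 131·cos20.8° = 122.5; c'Δl = 21.57; W sinα = 46.5
Slice 5: Δl = 1.7/cos32.9° = 2.025 m; N'_5 = 135·cos32.9° = 113.3; c'Δl = 22.68; W sinα = 73.3
Slice 6: Δl = 2.6/cos50.6° = 4.096 m; N'_6 = 108·cos50.6° = 68.6; c'Δl = 45.88; W sinα = 83.5
Σc'Δl = 143.3 kN/m; ΣN' = 476.7 kN/m; ΣW sinα = 216.1 kN/m
Resisting = 143.3 + 476.7·tan28.9° = 143.3 + 263.1 = 406.4 kN/m
FS = 406.4 / 216.1 = 1.881

FS = 1.88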